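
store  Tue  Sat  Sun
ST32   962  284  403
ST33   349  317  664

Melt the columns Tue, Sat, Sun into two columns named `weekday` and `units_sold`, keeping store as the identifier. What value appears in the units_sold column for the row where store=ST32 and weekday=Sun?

403

Unpivoting turns each (store, wide-column) pair into one long row.
The wide cell at row ST32, column Sun holds 403, so the long row (ST32, Sun) has units_sold=403.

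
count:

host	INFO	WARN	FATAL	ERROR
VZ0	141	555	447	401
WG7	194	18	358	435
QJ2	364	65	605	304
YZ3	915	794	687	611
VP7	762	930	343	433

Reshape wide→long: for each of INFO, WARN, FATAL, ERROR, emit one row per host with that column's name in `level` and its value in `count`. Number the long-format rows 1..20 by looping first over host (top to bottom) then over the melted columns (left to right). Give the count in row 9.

20 rows total (5 × 4). Row 9: index ⌊(9-1)/4⌋ = 2 into host → QJ2; (9-1) mod 4 = 0 into the melted columns → INFO.
So row 9 is (QJ2, INFO, 364); count = 364.

364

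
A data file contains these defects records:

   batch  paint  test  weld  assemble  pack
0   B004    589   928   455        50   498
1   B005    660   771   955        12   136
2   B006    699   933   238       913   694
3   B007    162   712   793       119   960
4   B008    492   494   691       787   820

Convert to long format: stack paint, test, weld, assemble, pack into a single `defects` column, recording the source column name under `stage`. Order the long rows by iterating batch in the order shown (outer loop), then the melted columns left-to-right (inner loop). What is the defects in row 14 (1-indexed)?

25 rows total (5 × 5). Row 14: index ⌊(14-1)/5⌋ = 2 into batch → B006; (14-1) mod 5 = 3 into the melted columns → assemble.
So row 14 is (B006, assemble, 913); defects = 913.

913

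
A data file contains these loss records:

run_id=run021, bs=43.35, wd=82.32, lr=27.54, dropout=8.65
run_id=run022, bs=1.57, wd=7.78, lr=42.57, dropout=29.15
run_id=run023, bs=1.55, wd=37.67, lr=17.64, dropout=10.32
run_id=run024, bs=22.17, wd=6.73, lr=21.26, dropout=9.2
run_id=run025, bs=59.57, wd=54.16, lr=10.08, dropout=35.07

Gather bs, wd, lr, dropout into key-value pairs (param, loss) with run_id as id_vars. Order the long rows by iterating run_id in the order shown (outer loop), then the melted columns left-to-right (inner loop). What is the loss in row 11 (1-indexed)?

20 rows total (5 × 4). Row 11: index ⌊(11-1)/4⌋ = 2 into run_id → run023; (11-1) mod 4 = 2 into the melted columns → lr.
So row 11 is (run023, lr, 17.64); loss = 17.64.

17.64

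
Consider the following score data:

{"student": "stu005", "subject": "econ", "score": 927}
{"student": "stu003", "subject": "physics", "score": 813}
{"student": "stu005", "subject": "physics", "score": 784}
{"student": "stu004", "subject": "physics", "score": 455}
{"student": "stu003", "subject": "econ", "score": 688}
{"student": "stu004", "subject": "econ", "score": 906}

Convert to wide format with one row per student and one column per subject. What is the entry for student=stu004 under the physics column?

455

Wide layout: rows indexed by student, columns are the 2 distinct subject values (econ, physics).
Cell (student=stu004, subject=physics) draws from the long row where student=stu004 and subject=physics, which has score=455.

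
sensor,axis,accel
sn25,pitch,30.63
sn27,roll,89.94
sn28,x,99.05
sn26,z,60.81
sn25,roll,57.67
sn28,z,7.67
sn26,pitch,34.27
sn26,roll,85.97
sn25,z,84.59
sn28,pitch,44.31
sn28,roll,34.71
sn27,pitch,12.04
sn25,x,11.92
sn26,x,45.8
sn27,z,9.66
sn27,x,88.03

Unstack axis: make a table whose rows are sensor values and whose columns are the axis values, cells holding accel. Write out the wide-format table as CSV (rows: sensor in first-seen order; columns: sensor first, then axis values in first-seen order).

Columns: sensor plus the 4 distinct axis values (pitch, roll, x, z).
For example, row sn25 column pitch takes accel=30.63 from the long row (sn25, pitch).

sensor,pitch,roll,x,z
sn25,30.63,57.67,11.92,84.59
sn27,12.04,89.94,88.03,9.66
sn28,44.31,34.71,99.05,7.67
sn26,34.27,85.97,45.8,60.81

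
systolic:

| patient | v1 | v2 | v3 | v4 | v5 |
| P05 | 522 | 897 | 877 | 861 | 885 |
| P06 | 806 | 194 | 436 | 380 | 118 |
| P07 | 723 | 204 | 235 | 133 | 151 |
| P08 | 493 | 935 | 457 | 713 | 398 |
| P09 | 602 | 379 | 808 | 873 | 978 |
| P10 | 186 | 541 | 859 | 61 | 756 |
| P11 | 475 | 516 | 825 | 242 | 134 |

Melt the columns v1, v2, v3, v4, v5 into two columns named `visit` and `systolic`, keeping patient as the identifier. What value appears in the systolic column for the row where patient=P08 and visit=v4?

713

Unpivoting turns each (patient, wide-column) pair into one long row.
The wide cell at row P08, column v4 holds 713, so the long row (P08, v4) has systolic=713.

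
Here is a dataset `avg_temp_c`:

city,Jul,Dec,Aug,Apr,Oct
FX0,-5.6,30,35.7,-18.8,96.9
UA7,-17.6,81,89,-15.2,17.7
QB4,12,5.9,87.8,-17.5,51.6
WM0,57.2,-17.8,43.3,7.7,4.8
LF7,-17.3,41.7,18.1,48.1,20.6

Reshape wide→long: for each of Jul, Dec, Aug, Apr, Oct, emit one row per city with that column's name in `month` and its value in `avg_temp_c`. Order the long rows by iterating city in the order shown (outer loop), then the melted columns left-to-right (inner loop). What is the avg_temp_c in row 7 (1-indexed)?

25 rows total (5 × 5). Row 7: index ⌊(7-1)/5⌋ = 1 into city → UA7; (7-1) mod 5 = 1 into the melted columns → Dec.
So row 7 is (UA7, Dec, 81); avg_temp_c = 81.

81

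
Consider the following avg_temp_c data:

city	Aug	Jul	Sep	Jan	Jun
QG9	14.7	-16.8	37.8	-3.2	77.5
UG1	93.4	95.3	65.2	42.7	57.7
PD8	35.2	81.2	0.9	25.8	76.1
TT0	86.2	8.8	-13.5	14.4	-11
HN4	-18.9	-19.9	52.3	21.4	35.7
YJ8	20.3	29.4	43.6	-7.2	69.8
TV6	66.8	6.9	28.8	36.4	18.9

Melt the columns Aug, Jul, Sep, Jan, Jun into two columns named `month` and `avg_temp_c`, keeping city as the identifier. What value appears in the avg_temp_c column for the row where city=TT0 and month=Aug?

Unpivoting turns each (city, wide-column) pair into one long row.
The wide cell at row TT0, column Aug holds 86.2, so the long row (TT0, Aug) has avg_temp_c=86.2.

86.2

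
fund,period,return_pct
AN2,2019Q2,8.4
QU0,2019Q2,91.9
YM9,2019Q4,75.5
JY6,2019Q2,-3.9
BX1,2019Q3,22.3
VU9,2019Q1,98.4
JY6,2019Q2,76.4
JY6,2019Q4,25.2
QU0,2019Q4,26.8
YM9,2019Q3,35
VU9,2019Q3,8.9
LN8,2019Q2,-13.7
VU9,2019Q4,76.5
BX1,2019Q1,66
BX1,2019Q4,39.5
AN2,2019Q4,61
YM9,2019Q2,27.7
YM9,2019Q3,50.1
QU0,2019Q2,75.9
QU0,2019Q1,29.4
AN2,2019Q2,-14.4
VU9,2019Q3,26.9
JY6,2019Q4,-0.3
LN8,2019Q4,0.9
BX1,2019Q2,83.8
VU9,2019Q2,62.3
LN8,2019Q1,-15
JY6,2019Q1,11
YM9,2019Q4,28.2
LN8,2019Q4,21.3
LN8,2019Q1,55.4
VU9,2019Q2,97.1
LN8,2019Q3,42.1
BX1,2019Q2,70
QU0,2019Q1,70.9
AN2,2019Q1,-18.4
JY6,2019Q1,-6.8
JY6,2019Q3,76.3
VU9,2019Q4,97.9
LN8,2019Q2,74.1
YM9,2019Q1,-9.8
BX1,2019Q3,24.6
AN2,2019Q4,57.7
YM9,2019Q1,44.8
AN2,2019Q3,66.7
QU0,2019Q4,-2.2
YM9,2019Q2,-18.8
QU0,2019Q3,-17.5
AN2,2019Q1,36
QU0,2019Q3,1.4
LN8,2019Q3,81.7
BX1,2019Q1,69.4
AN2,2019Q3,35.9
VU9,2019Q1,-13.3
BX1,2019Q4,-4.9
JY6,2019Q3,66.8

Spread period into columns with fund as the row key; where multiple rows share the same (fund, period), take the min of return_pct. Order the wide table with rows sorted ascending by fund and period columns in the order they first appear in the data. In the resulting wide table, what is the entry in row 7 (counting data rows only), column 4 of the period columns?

-9.8

With rows sorted ascending by fund, row 7 is fund=YM9. period columns in first-appearance order: 2019Q2, 2019Q4, 2019Q3, 2019Q1; column 4 is 2019Q1.
Long rows with fund=YM9, period=2019Q1: min(-9.8, 44.8) = -9.8.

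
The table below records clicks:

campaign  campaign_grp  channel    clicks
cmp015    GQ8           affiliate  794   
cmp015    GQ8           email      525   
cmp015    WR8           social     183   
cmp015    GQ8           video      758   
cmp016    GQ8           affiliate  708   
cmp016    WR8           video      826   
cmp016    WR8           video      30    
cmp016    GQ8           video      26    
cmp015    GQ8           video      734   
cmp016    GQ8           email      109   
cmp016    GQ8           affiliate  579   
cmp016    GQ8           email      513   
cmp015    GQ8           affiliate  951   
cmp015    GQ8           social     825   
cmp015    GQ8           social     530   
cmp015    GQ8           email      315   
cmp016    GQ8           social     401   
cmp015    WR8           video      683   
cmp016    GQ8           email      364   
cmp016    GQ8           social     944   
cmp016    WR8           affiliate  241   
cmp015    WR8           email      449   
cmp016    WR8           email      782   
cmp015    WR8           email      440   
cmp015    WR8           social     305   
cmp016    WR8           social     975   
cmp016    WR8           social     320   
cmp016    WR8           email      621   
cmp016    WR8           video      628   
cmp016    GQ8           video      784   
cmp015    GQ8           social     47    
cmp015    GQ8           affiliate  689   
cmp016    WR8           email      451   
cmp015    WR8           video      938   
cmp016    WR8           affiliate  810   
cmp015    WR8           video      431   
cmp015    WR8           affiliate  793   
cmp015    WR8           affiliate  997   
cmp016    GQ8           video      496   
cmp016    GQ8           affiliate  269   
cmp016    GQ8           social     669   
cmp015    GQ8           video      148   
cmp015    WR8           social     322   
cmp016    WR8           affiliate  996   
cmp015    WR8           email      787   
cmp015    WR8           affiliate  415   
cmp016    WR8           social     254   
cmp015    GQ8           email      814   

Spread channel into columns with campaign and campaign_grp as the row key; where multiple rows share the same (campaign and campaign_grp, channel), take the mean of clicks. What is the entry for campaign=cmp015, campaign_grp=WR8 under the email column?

558.67

Rows with campaign=cmp015, campaign_grp=WR8 and channel=email: clicks values are 449, 440, 787.
(449 + 440 + 787) / 3 = 558.67.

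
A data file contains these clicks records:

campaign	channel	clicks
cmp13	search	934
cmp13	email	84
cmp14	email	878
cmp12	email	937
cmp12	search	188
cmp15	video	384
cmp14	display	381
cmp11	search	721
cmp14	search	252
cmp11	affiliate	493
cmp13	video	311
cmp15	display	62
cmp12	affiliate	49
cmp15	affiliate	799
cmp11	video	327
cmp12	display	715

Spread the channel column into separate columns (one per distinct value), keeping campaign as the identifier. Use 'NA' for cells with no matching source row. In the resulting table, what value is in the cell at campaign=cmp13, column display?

NA

No long-format row has campaign=cmp13 and channel=display, so the cell is NA.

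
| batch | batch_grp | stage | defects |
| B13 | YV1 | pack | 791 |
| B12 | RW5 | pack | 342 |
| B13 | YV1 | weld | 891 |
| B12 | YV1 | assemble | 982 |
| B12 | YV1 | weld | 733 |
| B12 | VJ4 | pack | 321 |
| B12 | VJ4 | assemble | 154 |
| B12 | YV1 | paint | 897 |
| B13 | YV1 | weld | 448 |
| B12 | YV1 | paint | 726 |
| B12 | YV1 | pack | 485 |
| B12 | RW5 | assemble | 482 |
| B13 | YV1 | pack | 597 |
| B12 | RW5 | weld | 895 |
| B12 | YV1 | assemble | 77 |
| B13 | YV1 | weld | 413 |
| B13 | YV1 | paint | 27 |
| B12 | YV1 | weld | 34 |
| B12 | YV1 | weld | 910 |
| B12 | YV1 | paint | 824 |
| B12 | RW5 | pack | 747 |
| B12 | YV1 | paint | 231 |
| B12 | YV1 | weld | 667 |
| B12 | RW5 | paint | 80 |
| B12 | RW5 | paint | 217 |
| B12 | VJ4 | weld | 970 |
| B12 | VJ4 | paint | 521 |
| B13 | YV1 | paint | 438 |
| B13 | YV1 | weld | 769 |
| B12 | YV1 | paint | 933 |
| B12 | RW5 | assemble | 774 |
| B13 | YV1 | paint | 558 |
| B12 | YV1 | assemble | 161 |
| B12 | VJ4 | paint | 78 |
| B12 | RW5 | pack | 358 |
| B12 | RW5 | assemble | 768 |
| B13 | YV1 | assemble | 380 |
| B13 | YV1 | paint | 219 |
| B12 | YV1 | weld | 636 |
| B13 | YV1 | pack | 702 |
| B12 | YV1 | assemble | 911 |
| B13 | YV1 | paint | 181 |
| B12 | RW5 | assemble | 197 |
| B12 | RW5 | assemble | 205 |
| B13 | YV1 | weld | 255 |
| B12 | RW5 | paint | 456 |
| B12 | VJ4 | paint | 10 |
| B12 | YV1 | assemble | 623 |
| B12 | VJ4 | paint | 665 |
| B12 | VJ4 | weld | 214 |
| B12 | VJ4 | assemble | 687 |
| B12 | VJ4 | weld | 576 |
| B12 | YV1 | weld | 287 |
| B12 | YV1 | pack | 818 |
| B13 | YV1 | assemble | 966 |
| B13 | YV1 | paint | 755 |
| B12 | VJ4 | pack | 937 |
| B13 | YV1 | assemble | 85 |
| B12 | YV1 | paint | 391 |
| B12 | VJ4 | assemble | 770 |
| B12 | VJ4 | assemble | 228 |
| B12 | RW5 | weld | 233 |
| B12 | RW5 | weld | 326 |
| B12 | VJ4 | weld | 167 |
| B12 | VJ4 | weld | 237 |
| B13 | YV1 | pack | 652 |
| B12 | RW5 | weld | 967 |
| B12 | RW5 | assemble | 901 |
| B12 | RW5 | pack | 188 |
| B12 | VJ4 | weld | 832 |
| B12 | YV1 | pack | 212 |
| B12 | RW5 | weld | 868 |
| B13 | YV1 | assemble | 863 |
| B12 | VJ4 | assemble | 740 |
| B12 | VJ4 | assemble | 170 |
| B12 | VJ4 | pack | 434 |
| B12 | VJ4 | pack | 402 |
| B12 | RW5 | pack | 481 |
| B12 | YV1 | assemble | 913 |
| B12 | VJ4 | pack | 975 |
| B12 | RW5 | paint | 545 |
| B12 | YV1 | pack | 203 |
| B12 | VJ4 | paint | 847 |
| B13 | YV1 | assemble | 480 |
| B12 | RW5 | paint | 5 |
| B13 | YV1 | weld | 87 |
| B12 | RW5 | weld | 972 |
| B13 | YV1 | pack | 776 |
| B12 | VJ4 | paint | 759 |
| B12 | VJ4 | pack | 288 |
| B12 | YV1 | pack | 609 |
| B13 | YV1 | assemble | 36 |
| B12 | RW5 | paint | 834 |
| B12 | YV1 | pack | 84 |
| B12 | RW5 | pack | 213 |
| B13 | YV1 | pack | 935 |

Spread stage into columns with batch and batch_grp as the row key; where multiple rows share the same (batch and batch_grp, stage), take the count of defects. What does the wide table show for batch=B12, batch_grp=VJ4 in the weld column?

6

Rows with batch=B12, batch_grp=VJ4 and stage=weld: defects values are 970, 214, 576, 167, 237, 832.
6 rows match — count = 6.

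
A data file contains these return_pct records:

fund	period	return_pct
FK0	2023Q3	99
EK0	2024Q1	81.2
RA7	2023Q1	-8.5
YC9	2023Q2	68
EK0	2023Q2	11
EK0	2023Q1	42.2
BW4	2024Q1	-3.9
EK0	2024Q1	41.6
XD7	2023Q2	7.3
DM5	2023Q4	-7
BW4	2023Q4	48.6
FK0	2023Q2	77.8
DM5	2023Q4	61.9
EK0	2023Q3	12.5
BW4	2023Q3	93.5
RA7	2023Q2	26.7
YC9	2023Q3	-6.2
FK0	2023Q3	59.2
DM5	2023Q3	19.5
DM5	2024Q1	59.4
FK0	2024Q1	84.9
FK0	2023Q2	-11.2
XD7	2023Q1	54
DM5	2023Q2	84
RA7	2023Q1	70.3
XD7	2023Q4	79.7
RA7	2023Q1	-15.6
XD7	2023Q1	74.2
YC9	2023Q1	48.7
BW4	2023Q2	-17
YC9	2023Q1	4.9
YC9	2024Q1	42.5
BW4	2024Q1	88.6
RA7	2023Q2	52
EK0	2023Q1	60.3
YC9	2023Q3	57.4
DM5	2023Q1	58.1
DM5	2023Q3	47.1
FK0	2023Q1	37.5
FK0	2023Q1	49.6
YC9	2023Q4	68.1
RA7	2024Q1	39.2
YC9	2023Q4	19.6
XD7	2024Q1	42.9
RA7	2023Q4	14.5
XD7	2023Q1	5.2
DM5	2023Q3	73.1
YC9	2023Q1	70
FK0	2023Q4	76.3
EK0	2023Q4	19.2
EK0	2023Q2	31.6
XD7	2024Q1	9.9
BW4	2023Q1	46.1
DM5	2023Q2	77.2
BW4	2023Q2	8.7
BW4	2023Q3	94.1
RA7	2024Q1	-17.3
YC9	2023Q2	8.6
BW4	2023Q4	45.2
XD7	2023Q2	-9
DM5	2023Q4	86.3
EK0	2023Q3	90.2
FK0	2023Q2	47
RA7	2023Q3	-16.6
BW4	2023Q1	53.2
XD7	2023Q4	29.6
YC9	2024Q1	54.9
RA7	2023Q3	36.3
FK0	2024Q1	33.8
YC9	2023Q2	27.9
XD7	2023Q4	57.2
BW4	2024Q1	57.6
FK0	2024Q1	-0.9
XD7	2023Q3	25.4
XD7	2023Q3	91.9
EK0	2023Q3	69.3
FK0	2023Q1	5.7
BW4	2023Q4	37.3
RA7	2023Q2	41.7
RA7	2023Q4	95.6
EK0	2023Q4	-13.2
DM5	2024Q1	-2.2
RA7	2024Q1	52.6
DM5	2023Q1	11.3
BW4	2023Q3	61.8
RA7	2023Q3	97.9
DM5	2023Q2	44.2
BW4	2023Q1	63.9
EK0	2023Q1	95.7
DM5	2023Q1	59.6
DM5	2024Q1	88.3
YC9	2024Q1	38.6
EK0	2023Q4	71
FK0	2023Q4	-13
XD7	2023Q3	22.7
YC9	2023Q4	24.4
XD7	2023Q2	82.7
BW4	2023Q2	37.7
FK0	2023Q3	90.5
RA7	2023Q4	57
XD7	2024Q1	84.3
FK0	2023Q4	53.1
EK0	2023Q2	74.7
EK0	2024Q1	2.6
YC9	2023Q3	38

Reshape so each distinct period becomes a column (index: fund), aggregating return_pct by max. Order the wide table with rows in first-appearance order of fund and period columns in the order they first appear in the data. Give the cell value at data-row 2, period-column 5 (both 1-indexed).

71

With rows in first-appearance order of fund, row 2 is fund=EK0. period columns in first-appearance order: 2023Q3, 2024Q1, 2023Q1, 2023Q2, 2023Q4; column 5 is 2023Q4.
Long rows with fund=EK0, period=2023Q4: max(19.2, -13.2, 71) = 71.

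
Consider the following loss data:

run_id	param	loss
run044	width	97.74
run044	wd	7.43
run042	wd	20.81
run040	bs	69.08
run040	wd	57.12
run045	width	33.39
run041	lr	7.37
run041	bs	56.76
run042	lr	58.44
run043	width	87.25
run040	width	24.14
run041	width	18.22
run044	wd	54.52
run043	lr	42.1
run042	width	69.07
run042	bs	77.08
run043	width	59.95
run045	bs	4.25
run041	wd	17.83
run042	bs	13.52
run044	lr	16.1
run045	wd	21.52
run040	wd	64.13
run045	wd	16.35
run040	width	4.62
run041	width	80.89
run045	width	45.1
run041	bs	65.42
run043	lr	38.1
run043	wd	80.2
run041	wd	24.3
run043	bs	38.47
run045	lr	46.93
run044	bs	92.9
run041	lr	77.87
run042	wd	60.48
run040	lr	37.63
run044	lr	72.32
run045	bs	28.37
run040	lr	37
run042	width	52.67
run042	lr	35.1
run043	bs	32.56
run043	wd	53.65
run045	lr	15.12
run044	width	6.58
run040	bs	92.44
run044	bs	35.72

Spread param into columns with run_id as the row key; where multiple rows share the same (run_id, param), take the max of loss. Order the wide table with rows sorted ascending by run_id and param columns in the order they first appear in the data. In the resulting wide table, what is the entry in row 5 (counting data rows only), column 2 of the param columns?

With rows sorted ascending by run_id, row 5 is run_id=run044. param columns in first-appearance order: width, wd, bs, lr; column 2 is wd.
Long rows with run_id=run044, param=wd: max(7.43, 54.52) = 54.52.

54.52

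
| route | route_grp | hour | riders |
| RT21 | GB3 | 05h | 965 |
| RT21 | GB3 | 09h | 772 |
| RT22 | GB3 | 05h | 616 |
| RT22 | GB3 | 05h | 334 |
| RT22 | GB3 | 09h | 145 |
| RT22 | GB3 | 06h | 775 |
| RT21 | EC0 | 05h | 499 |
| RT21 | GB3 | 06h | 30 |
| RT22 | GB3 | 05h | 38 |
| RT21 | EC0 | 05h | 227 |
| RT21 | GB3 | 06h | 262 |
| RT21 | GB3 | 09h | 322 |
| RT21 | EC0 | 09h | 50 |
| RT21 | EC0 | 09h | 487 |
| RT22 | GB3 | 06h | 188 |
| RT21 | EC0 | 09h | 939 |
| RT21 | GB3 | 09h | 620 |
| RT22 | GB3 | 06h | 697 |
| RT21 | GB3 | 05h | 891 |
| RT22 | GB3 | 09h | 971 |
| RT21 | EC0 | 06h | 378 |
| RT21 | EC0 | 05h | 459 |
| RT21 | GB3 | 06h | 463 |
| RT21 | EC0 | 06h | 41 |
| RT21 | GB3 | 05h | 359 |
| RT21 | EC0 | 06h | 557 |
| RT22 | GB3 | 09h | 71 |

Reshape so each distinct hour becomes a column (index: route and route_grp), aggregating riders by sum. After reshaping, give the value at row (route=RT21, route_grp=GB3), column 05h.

2215

Rows with route=RT21, route_grp=GB3 and hour=05h: riders values are 965, 891, 359.
965 + 891 + 359 = 2215.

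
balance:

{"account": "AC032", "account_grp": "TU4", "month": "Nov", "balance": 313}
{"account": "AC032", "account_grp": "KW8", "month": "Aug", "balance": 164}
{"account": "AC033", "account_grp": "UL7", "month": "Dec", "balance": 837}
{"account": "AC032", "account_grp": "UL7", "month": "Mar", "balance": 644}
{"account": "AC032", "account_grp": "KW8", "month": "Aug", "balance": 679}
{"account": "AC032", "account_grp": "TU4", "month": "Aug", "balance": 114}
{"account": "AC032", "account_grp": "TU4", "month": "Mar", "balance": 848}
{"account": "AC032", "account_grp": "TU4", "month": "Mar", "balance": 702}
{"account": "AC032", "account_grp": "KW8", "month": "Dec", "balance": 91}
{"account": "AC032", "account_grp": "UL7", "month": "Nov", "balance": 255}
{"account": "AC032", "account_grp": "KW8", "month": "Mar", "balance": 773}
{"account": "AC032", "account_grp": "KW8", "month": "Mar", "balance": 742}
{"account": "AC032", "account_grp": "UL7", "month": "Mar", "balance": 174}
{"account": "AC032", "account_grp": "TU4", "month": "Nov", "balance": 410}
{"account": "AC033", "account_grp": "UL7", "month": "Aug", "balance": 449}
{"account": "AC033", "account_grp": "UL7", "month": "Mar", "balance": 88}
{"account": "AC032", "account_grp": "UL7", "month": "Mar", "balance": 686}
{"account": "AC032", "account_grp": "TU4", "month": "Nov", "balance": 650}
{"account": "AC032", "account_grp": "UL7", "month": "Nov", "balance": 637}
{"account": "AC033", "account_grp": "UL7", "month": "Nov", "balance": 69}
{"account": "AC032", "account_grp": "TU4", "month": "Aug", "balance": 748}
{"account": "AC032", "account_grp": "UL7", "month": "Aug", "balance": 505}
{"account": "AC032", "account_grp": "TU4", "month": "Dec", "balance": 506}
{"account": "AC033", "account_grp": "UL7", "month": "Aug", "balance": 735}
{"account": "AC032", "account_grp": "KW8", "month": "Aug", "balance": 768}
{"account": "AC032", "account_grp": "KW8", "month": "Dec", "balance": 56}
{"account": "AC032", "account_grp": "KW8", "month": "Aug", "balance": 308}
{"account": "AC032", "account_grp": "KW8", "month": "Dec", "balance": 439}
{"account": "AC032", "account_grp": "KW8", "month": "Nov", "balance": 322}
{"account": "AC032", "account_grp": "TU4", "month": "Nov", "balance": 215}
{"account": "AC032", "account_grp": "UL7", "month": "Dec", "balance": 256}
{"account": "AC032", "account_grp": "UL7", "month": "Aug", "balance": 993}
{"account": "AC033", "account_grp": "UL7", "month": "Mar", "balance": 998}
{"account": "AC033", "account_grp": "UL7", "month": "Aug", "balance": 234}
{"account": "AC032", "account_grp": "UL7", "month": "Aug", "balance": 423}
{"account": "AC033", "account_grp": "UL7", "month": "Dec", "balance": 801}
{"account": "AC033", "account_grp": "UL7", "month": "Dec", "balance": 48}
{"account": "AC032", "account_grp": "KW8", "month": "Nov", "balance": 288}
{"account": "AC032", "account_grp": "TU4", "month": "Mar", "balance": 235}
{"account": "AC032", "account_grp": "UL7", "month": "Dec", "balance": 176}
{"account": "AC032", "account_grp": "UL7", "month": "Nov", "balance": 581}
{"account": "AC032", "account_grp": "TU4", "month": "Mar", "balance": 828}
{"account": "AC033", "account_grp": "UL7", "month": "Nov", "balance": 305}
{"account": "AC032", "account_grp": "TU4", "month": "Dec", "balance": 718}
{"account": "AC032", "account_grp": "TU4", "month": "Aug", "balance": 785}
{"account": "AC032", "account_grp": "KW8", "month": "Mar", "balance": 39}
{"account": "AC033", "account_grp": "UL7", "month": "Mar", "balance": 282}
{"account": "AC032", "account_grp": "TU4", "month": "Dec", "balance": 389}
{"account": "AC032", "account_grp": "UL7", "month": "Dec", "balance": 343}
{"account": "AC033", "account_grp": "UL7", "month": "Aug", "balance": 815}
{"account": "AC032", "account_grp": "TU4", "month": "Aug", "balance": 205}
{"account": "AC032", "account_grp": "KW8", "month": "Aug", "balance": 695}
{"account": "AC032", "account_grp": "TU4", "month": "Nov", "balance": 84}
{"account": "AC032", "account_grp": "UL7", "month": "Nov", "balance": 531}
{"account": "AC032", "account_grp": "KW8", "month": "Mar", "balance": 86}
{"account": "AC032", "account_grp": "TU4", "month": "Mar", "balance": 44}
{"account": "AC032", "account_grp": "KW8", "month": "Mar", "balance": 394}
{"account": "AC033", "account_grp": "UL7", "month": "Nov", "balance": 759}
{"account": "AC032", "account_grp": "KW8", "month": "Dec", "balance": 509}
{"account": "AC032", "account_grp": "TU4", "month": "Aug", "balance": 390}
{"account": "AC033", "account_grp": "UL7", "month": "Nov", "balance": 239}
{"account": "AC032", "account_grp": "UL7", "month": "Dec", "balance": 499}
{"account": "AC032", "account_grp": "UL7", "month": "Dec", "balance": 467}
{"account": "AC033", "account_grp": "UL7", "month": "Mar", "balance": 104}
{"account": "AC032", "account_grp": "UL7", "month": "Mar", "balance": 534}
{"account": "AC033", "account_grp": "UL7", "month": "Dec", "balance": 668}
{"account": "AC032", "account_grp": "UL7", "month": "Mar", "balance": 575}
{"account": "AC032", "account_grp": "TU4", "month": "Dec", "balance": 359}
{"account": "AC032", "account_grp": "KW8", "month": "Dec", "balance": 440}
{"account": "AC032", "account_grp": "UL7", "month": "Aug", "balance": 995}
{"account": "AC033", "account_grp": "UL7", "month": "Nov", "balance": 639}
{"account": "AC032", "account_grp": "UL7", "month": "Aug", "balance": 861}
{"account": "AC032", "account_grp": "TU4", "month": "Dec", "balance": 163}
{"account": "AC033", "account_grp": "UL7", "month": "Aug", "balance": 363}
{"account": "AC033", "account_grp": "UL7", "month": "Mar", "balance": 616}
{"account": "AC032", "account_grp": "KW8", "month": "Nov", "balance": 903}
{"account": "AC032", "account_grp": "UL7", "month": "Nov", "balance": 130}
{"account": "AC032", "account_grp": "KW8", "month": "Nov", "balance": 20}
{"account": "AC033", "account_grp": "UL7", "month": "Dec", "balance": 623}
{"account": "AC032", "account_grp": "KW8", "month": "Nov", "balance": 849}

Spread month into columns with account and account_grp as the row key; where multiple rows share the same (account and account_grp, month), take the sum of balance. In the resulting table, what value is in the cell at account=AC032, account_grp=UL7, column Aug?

Rows with account=AC032, account_grp=UL7 and month=Aug: balance values are 505, 993, 423, 995, 861.
505 + 993 + 423 + 995 + 861 = 3777.

3777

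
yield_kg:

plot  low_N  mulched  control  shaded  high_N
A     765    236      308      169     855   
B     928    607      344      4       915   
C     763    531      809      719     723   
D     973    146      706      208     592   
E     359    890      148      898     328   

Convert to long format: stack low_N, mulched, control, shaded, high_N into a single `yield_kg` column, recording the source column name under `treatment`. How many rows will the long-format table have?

5 plot values × 5 melted columns = 25 rows.

25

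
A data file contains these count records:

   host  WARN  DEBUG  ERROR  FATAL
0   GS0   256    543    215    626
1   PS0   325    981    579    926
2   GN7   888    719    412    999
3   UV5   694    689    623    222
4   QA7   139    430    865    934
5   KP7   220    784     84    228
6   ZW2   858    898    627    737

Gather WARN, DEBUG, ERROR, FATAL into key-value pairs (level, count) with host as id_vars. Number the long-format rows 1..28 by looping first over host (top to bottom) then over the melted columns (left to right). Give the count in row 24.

228

28 rows total (7 × 4). Row 24: index ⌊(24-1)/4⌋ = 5 into host → KP7; (24-1) mod 4 = 3 into the melted columns → FATAL.
So row 24 is (KP7, FATAL, 228); count = 228.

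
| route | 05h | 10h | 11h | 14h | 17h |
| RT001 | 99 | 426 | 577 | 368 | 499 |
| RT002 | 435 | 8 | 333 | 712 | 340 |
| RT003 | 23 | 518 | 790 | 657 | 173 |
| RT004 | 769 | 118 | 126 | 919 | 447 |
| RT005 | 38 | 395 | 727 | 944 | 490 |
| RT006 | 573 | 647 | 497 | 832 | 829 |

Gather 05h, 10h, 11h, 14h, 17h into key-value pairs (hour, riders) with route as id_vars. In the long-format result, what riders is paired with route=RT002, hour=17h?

Unpivoting turns each (route, wide-column) pair into one long row.
The wide cell at row RT002, column 17h holds 340, so the long row (RT002, 17h) has riders=340.

340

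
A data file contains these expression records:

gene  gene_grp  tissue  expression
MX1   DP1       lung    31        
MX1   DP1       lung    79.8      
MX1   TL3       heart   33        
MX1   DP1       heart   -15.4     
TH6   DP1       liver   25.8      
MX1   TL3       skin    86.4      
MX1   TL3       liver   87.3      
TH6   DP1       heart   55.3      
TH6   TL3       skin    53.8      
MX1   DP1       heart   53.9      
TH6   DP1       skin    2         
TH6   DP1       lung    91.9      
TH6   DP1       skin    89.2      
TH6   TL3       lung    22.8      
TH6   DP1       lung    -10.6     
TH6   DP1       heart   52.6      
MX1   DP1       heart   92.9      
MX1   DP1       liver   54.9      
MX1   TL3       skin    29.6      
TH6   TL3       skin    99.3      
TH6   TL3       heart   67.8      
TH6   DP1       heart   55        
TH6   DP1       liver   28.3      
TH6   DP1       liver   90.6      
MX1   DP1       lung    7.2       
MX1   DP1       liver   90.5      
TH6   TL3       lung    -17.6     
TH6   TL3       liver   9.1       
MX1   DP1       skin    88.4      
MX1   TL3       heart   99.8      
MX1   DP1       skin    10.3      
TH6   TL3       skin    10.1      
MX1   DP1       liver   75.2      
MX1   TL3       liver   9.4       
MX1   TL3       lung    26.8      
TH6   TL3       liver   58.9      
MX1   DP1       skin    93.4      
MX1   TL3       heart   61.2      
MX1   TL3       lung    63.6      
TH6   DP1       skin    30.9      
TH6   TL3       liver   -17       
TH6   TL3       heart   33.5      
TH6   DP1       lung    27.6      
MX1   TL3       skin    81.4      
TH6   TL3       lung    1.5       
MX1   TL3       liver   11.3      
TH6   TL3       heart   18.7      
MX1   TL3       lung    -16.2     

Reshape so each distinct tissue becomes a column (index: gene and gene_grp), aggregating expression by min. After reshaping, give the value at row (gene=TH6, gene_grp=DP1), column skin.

Rows with gene=TH6, gene_grp=DP1 and tissue=skin: expression values are 2, 89.2, 30.9.
min(2, 89.2, 30.9) = 2.

2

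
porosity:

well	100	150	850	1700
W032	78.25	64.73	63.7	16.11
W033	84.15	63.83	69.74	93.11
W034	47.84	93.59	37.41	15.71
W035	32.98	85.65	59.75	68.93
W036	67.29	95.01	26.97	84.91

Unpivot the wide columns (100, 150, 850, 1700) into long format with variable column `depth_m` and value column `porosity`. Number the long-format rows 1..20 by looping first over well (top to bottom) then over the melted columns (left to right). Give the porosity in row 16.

20 rows total (5 × 4). Row 16: index ⌊(16-1)/4⌋ = 3 into well → W035; (16-1) mod 4 = 3 into the melted columns → 1700.
So row 16 is (W035, 1700, 68.93); porosity = 68.93.

68.93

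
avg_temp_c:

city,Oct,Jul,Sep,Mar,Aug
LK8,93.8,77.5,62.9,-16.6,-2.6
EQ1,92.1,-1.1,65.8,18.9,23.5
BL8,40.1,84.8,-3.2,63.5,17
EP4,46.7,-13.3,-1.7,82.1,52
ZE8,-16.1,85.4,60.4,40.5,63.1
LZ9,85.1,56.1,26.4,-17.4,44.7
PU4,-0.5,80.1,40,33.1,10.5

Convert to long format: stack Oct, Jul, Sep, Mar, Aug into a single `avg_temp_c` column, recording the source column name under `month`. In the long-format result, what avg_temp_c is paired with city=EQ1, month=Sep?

Unpivoting turns each (city, wide-column) pair into one long row.
The wide cell at row EQ1, column Sep holds 65.8, so the long row (EQ1, Sep) has avg_temp_c=65.8.

65.8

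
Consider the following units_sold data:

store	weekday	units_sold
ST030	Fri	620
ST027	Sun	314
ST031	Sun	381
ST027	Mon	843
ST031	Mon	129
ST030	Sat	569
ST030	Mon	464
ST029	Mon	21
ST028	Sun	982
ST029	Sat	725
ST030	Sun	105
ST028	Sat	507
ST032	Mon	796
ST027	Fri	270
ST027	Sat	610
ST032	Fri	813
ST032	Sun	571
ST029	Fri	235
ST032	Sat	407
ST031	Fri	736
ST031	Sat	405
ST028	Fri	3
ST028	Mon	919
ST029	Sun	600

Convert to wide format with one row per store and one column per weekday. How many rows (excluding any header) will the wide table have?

6 distinct store values → 6 rows.

6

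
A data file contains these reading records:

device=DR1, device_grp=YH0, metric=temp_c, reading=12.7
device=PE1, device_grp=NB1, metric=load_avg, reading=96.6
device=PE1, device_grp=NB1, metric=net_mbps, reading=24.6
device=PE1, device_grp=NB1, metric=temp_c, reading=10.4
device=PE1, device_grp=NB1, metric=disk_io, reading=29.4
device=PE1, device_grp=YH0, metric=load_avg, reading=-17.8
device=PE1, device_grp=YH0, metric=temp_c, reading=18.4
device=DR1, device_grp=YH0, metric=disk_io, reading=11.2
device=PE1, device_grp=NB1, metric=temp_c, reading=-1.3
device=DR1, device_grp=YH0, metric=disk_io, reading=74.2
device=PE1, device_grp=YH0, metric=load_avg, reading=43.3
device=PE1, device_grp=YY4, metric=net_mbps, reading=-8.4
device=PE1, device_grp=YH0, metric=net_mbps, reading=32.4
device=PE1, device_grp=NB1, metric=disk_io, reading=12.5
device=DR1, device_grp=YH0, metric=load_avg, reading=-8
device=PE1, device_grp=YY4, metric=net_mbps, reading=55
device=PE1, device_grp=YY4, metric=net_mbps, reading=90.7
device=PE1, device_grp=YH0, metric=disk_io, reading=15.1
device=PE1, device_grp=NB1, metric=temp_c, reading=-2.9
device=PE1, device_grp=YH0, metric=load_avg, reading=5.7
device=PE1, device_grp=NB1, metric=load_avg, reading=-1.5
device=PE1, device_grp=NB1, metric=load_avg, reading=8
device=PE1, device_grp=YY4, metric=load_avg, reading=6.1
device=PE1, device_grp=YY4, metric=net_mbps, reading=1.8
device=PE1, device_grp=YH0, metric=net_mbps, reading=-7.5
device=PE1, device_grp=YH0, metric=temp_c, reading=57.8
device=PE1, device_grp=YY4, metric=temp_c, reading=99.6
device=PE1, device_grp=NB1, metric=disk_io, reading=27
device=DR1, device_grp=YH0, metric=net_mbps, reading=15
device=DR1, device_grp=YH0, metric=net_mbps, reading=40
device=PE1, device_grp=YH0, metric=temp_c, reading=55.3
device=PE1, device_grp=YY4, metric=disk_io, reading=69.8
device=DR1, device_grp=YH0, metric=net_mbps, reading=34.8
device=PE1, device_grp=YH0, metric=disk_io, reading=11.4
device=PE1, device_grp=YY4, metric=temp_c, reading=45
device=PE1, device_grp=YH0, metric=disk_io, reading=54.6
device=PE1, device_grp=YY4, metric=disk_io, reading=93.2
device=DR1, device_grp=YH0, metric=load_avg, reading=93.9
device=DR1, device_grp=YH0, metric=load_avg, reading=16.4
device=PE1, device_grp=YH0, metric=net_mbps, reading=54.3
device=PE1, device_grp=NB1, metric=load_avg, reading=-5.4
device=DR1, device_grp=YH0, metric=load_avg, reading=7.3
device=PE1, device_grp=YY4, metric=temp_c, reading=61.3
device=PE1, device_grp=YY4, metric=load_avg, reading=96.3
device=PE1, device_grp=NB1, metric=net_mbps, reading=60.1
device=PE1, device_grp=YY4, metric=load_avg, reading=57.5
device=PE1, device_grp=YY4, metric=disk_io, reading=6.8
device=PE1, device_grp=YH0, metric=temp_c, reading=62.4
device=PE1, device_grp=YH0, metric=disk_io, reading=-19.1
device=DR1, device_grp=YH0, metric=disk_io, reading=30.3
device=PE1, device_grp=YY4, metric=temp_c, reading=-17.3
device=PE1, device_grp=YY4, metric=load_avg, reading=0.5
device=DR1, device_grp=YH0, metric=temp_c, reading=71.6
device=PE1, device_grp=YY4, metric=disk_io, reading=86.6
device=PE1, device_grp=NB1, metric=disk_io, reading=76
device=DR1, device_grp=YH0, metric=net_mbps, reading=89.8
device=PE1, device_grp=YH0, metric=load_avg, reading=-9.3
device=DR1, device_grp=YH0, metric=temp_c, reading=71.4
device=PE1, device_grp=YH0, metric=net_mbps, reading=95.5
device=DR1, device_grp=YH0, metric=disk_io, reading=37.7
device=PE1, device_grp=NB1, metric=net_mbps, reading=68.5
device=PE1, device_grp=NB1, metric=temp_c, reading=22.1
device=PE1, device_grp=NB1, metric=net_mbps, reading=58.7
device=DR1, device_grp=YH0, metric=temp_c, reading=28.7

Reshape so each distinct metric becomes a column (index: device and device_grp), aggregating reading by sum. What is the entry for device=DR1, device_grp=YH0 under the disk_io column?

Rows with device=DR1, device_grp=YH0 and metric=disk_io: reading values are 11.2, 74.2, 30.3, 37.7.
11.2 + 74.2 + 30.3 + 37.7 = 153.4.

153.4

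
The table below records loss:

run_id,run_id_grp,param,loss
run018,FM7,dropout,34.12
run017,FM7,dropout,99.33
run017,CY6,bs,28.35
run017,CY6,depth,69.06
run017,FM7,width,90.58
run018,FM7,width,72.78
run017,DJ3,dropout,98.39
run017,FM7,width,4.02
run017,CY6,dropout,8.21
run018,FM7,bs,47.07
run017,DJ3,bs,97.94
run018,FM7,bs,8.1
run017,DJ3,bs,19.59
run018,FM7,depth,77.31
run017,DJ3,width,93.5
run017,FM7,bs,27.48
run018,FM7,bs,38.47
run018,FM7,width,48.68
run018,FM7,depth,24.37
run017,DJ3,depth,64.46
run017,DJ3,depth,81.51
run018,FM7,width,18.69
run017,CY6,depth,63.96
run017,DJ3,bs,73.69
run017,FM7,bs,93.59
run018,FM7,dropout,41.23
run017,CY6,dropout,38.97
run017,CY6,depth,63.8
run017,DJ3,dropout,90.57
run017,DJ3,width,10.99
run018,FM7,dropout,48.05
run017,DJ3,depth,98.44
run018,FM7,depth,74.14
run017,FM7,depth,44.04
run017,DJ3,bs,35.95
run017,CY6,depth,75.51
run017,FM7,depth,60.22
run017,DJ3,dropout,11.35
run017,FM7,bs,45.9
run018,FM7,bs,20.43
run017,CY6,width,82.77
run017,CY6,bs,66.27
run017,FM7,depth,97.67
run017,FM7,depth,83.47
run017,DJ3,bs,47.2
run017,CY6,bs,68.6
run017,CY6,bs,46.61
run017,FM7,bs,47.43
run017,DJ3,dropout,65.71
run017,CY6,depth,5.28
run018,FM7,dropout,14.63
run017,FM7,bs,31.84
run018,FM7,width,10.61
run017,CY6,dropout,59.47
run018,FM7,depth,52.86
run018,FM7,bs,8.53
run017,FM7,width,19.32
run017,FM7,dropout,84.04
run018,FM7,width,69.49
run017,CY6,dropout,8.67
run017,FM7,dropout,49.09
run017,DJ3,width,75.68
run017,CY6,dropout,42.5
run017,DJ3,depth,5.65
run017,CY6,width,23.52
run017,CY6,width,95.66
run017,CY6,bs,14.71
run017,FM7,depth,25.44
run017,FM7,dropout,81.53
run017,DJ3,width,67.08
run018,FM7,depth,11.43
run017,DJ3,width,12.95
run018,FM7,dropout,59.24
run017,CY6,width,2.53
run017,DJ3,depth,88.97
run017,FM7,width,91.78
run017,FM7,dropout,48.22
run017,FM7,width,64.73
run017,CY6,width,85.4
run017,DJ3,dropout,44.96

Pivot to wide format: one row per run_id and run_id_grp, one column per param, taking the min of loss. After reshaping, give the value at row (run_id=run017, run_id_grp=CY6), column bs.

14.71

Rows with run_id=run017, run_id_grp=CY6 and param=bs: loss values are 28.35, 66.27, 68.6, 46.61, 14.71.
min(28.35, 66.27, 68.6, 46.61, 14.71) = 14.71.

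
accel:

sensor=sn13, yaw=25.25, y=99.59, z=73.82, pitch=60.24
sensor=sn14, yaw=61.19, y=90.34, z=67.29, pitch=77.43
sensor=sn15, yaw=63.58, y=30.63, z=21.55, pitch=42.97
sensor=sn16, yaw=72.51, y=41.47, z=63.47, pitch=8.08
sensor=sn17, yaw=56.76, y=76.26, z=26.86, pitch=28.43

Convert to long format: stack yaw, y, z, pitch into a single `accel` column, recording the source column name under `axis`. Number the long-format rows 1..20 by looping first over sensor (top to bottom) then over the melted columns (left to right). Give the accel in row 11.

21.55

20 rows total (5 × 4). Row 11: index ⌊(11-1)/4⌋ = 2 into sensor → sn15; (11-1) mod 4 = 2 into the melted columns → z.
So row 11 is (sn15, z, 21.55); accel = 21.55.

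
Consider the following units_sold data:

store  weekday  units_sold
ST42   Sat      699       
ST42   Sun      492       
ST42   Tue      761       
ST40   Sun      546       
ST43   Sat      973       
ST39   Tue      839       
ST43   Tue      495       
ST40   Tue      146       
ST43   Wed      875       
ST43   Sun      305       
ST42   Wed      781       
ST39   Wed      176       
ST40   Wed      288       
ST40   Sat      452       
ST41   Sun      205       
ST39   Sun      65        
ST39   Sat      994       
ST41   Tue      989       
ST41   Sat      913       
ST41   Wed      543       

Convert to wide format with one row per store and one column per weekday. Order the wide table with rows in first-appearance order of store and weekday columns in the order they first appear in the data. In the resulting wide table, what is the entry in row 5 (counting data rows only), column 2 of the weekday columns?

205

With rows in first-appearance order of store, row 5 is store=ST41. weekday columns in first-appearance order: Sat, Sun, Tue, Wed; column 2 is Sun.
Long rows with store=ST41, weekday=Sun: units_sold = 205.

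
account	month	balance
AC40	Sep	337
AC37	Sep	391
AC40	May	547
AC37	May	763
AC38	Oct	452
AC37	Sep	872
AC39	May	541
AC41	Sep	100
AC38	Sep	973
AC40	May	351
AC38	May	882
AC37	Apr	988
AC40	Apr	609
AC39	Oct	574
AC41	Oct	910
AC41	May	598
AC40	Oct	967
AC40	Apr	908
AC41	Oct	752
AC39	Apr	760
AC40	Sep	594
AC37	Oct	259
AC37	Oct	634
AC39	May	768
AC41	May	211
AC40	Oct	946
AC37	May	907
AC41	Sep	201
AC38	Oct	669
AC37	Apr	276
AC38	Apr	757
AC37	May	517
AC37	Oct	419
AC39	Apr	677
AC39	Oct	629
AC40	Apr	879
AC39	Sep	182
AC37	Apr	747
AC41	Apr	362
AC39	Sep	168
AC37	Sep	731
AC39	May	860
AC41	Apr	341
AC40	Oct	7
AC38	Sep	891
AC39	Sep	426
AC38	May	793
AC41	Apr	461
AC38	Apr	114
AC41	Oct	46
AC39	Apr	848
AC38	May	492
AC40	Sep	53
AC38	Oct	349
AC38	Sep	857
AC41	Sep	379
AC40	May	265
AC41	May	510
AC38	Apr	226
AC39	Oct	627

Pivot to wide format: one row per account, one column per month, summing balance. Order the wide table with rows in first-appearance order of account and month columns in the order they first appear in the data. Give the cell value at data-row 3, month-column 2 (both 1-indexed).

With rows in first-appearance order of account, row 3 is account=AC38. month columns in first-appearance order: Sep, May, Oct, Apr; column 2 is May.
Long rows with account=AC38, month=May: 882 + 793 + 492 = 2167.

2167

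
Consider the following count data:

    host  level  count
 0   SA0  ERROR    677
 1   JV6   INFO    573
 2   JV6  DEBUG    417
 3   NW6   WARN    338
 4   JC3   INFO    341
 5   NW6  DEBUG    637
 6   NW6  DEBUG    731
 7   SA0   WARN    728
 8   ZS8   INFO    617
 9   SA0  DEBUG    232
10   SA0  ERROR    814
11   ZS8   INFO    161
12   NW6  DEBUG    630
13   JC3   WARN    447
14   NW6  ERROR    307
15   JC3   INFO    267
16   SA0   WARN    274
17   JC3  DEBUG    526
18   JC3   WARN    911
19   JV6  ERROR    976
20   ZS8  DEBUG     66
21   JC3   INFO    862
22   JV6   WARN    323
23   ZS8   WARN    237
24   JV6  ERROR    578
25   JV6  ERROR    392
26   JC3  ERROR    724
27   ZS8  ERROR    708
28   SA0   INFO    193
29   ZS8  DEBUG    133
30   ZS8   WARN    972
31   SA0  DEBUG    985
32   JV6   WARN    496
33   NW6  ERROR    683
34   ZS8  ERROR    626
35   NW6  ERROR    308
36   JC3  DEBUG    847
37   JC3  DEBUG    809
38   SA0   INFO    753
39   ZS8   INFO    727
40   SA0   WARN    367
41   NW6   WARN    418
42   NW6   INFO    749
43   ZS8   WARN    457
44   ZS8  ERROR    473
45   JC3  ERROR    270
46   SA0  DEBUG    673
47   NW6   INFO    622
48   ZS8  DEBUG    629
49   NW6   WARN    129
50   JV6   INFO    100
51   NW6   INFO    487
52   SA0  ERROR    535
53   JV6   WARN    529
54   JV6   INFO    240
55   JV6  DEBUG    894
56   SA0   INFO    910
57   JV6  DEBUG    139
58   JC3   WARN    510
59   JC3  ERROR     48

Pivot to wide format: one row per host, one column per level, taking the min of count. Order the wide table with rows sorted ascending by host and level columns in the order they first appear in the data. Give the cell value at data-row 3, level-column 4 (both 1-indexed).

129

With rows sorted ascending by host, row 3 is host=NW6. level columns in first-appearance order: ERROR, INFO, DEBUG, WARN; column 4 is WARN.
Long rows with host=NW6, level=WARN: min(338, 418, 129) = 129.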